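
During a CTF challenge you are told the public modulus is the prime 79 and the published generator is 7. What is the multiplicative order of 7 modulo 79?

78

Since 7 ∈ (Z/79Z)^×, its order divides φ(79) = 79 − 1 = 78 = 2 · 3 · 13.
Divisors of 78: 1, 2, 3, 6, 13, 26, 39, 78.
Compute 7^d (mod 79) for the divisors d until we hit 1:
7^1 ≡ 7
7^2 ≡ 49
7^3 ≡ 27
7^6 ≡ 18
7^13 ≡ 56
7^26 ≡ 55
7^39 ≡ 78
7^78 ≡ 1
Therefore the multiplicative order of 7 modulo 79 is 78.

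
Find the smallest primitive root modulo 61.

φ(61) = 61 − 1 = 60 = 2^2 · 3 · 5.
g is a primitive root iff g^(60/q) ≢ 1 (mod 61) for each prime q ∈ {2, 3, 5}.
g = 2: 2^30 ≡ 60; 2^20 ≡ 47; 2^12 ≡ 9 — none is 1, so 2 is a primitive root.
The smallest primitive root modulo 61 is 2.

2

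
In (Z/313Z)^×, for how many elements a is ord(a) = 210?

φ(313) = 313 − 1 = 312 = 2^3 · 3 · 13.
In a cyclic group of order 312, there are φ(d) elements of order d for each divisor d of 312, and zero for non-divisors.
Since 210 ∤ 312, the count is 0.

0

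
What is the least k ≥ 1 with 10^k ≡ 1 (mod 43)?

21

By Lagrange's theorem, ord_43(10) divides φ(43) = 43 − 1 = 42 = 2 · 3 · 7.
Divisors of 42: 1, 2, 3, 6, 7, 14, 21, 42.
Check 10^d mod 43 for each divisor in increasing order:
10^1 ≡ 10 (mod 43)
10^2 ≡ 14 (mod 43)
10^3 ≡ 11 (mod 43)
10^6 ≡ 35 (mod 43)
10^7 ≡ 6 (mod 43)
10^14 ≡ 36 (mod 43)
10^21 ≡ 1 (mod 43) ✓
So ord_43(10) = 21.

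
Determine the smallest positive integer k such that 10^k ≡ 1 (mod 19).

By Lagrange's theorem, ord_19(10) divides φ(19) = 19 − 1 = 18 = 2 · 3^2.
Divisors of 18: 1, 2, 3, 6, 9, 18.
Evaluate successive powers at the divisors of 18:
10^1 ≡ 10 (mod 19)
10^2 ≡ 5 (mod 19)
10^3 ≡ 12 (mod 19)
10^6 ≡ 11 (mod 19)
10^9 ≡ 18 (mod 19)
10^18 ≡ 1 (mod 19) ✓
Therefore the multiplicative order of 10 modulo 19 is 18.

18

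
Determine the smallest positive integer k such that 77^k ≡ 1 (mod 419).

418

Since 77 ∈ (Z/419Z)^×, its order divides φ(419) = 419 − 1 = 418 = 2 · 11 · 19.
Divisors of 418: 1, 2, 11, 19, 22, 38, 209, 418.
Compute 77^d (mod 419) for the divisors d until we hit 1:
77^1 ≡ 77 (mod 419)
77^2 ≡ 63 (mod 419)
77^11 ≡ 370 (mod 419)
77^19 ≡ 119 (mod 419)
77^22 ≡ 306 (mod 419)
77^38 ≡ 334 (mod 419)
77^209 ≡ 418 (mod 419)
77^418 ≡ 1 (mod 419) ✓
Therefore the multiplicative order of 77 modulo 419 is 418.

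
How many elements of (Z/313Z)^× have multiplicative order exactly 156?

48

φ(313) = 313 − 1 = 312 = 2^3 · 3 · 13.
Since (Z/313Z)^× is cyclic of order 312, the number of elements of order d is φ(d) when d | 312 and 0 otherwise.
156 = 2^2 · 3 · 13 divides 312, and φ(156) = 48.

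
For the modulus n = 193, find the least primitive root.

φ(193) = 193 − 1 = 192 = 2^6 · 3.
Test candidates g = 2, 3, … against the prime factors q ∈ {2, 3} of φ(193): g is a generator iff g^(192/q) ≢ 1 for every such q.
g = 2: 2^96 ≡ 1 — hits 1, so not a primitive root.
g = 3: 3^96 ≡ 1 — hits 1, so not a primitive root.
g = 4: 4^96 ≡ 1 — hits 1, so not a primitive root.
g = 5: 5^96 ≡ 192; 5^64 ≡ 84 — none is 1, so 5 is a primitive root.
Hence the least primitive root of 193 is 5.

5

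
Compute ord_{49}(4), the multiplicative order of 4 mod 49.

Since 4 ∈ (Z/49Z)^×, its order divides φ(49) = φ(7^2) = 7·(7−1) = 42 = 2 · 3 · 7.
Divisors of 42: 1, 2, 3, 6, 7, 14, 21, 42.
Check 4^d mod 49 for each divisor in increasing order:
4^1 ≡ 4
4^2 ≡ 16
4^3 ≡ 15
4^6 ≡ 29
4^7 ≡ 18
4^14 ≡ 30
4^21 ≡ 1
Therefore the multiplicative order of 4 modulo 49 is 21.

21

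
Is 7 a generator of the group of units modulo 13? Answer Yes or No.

φ(13) = 13 − 1 = 12 = 2^2 · 3.
It suffices to check that the order of 7 is not a proper divisor of 12: compute 7^(12/q) for q ∈ {2, 3}.
7^6 ≡ 12 (mod 13)  [q = 2: ≢ 1 ✓]
7^4 ≡ 9 (mod 13)  [q = 3: ≢ 1 ✓]
Every test exponent gives a nontrivial residue, hence 7 generates the full group.

Yes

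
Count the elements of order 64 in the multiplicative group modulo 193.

φ(193) = 193 − 1 = 192 = 2^6 · 3.
(Z/193Z)^× is cyclic (|G| = 192); a cyclic group of order m has exactly φ(d) elements of each order d | m, and none otherwise.
64 = 2^6 divides 192, and φ(64) = 32.

32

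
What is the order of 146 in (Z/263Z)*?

262

Since 146 ∈ (Z/263Z)^×, its order divides φ(263) = 263 − 1 = 262 = 2 · 131.
Divisors of 262: 1, 2, 131, 262.
Compute 146^d (mod 263) for the divisors d until we hit 1:
146^1 ≡ 146 (mod 263)
146^2 ≡ 13 (mod 263)
146^131 ≡ 262 (mod 263)
146^262 ≡ 1 (mod 263) ✓
Therefore the multiplicative order of 146 modulo 263 is 262.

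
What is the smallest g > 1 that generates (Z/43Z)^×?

3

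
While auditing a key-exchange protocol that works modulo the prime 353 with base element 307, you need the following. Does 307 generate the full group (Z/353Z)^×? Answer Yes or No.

No

φ(353) = 353 − 1 = 352 = 2^5 · 11.
307 is a primitive root mod 353 iff 307^(φ(353)/q) ≢ 1 for every prime q | φ(353), i.e. q ∈ {2, 11}.
307^176 ≡ 1 (mod 353)  [q = 2: ≡ 1 ✗]
307^32 ≡ 231 (mod 353)  [q = 11: ≢ 1 ✓]
The check at q = 2 fails, so 307 generates a proper subgroup.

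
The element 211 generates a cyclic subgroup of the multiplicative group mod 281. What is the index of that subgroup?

8

The order of 211 must divide φ(281) = 281 − 1 = 280 = 2^3 · 5 · 7.
Divisors of 280: 1, 2, 4, 5, 7, 8, 10, 14, 20, 28, 35, 40, 56, 70, 140, 280.
Check 211^d mod 281 for each divisor in increasing order:
211^1 ≡ 211 (mod 281)
211^2 ≡ 123 (mod 281)
211^4 ≡ 236 (mod 281)
211^5 ≡ 59 (mod 281)
211^7 ≡ 232 (mod 281)
211^8 ≡ 58 (mod 281)
211^10 ≡ 109 (mod 281)
211^14 ≡ 153 (mod 281)
211^20 ≡ 79 (mod 281)
211^28 ≡ 86 (mod 281)
211^35 ≡ 1 (mod 281) ✓
The order of 211 is 35, so the subgroup it generates has 35 elements.
The index is φ(281) / ord(211) = 280 / 35 = 8.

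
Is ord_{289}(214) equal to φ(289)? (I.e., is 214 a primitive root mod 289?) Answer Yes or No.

No

φ(289) = φ(17^2) = 17·(17−1) = 272 = 2^4 · 17.
Test 214^(272/q) mod 289 for each prime factor q of 272:
214^136 ≡ 288 (mod 289)  [q = 2: ≢ 1 ✓]
214^16 ≡ 1 (mod 289)  [q = 17: ≡ 1 ✗]
214^16 ≡ 1 shows ord(214) | 16, strictly less than φ(289); not a primitive root.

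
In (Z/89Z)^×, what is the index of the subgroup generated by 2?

8

By Lagrange's theorem, ord_89(2) divides φ(89) = 89 − 1 = 88 = 2^3 · 11.
Divisors of 88: 1, 2, 4, 8, 11, 22, 44, 88.
Evaluate successive powers at the divisors of 88:
2^1 ≡ 2 (mod 89)
2^2 ≡ 4 (mod 89)
2^4 ≡ 16 (mod 89)
2^8 ≡ 78 (mod 89)
2^11 ≡ 1 (mod 89) ✓
The order of 2 is 11, so the subgroup it generates has 11 elements.
Index = |(Z/89Z)^×| / |⟨2⟩| = 88 / 11 = 8.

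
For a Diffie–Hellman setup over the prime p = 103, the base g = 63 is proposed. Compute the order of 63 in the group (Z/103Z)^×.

51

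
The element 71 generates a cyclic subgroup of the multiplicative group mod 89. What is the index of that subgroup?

2

The order of 71 must divide φ(89) = 89 − 1 = 88 = 2^3 · 11.
Divisors of 88: 1, 2, 4, 8, 11, 22, 44, 88.
Compute 71^d (mod 89) for the divisors d until we hit 1:
71^1 ≡ 71 (mod 89)
71^2 ≡ 57 (mod 89)
71^4 ≡ 45 (mod 89)
71^8 ≡ 67 (mod 89)
71^11 ≡ 55 (mod 89)
71^22 ≡ 88 (mod 89)
71^44 ≡ 1 (mod 89) ✓
Thus |⟨71⟩| = ord(71) = 44.
The index is φ(89) / ord(71) = 88 / 44 = 2.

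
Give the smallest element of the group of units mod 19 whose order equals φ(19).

2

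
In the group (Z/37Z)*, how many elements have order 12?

φ(37) = 37 − 1 = 36 = 2^2 · 3^2.
In a cyclic group of order 36, there are φ(d) elements of order d for each divisor d of 36, and zero for non-divisors.
12 = 2^2 · 3 divides 36, and φ(12) = 4.

4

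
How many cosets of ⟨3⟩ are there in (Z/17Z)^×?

ord(3) | φ(17) = 17 − 1 = 16 = 2^4.
Divisors of 16: 1, 2, 4, 8, 16.
Evaluate successive powers at the divisors of 16:
3^1 ≡ 3
3^2 ≡ 9
3^4 ≡ 13
3^8 ≡ 16
3^16 ≡ 1
So ord_17(3) = 16, hence |⟨3⟩| = 16.
Index = |(Z/17Z)^×| / |⟨3⟩| = 16 / 16 = 1.

1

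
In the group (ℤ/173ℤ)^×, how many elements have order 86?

φ(173) = 173 − 1 = 172 = 2^2 · 43.
In a cyclic group of order 172, there are φ(d) elements of order d for each divisor d of 172, and zero for non-divisors.
86 = 2 · 43 divides 172, and φ(86) = 42.

42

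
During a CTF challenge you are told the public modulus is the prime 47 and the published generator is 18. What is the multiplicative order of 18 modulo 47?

23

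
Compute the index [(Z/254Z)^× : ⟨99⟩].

Since 99 ∈ (Z/254Z)^×, its order divides φ(254) = φ(2)·φ(127) = 1·126 = 126 = 2 · 3^2 · 7.
Divisors of 126: 1, 2, 3, 6, 7, 9, 14, 18, 21, 42, 63, 126.
Check 99^d mod 254 for each divisor in increasing order:
99^1 ≡ 99
99^2 ≡ 149
99^3 ≡ 19
99^6 ≡ 107
99^7 ≡ 179
99^9 ≡ 1
So ord_254(99) = 9, hence |⟨99⟩| = 9.
The index is φ(254) / ord(99) = 126 / 9 = 14.

14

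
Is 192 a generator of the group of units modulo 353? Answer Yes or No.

Yes

φ(353) = 353 − 1 = 352 = 2^5 · 11.
Test 192^(352/q) mod 353 for each prime factor q of 352:
192^176 ≡ 352 (mod 353)  [q = 2: ≢ 1 ✓]
192^32 ≡ 217 (mod 353)  [q = 11: ≢ 1 ✓]
All checks pass, so 192 has order 352 and is a primitive root modulo 353.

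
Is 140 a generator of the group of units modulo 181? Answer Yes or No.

Yes

φ(181) = 181 − 1 = 180 = 2^2 · 3^2 · 5.
Test 140^(180/q) mod 181 for each prime factor q of 180:
140^90 ≡ 180 (mod 181)  [q = 2: ≢ 1 ✓]
140^60 ≡ 132 (mod 181)  [q = 3: ≢ 1 ✓]
140^36 ≡ 125 (mod 181)  [q = 5: ≢ 1 ✓]
None equal 1, so ord_181(140) = 180: 140 is a primitive root.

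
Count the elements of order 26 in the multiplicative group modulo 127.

0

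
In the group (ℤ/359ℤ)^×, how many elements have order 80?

0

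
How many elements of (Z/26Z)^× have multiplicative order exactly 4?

2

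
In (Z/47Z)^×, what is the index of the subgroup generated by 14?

2

By Lagrange's theorem, ord_47(14) divides φ(47) = 47 − 1 = 46 = 2 · 23.
Divisors of 46: 1, 2, 23, 46.
Evaluate successive powers at the divisors of 46:
14^1 ≡ 14
14^2 ≡ 8
14^23 ≡ 1
Thus |⟨14⟩| = ord(14) = 23.
[(Z/47Z)^× : ⟨14⟩] = 46/23 = 2.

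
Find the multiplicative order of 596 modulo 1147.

90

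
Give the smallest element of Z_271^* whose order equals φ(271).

6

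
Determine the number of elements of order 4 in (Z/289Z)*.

φ(289) = φ(17^2) = 17·(17−1) = 272 = 2^4 · 17.
Since (Z/289Z)^× is cyclic of order 272, the number of elements of order d is φ(d) when d | 272 and 0 otherwise.
4 = 2^2 divides 272, and φ(4) = 2.

2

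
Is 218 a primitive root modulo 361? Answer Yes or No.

φ(361) = φ(19^2) = 19·(19−1) = 342 = 2 · 3^2 · 19.
218 is a primitive root mod 361 iff 218^(φ(361)/q) ≢ 1 for every prime q | φ(361), i.e. q ∈ {2, 3, 19}.
218^171 ≡ 1 (mod 361)  [q = 2: ≡ 1 ✗]
218^114 ≡ 68 (mod 361)  [q = 3: ≢ 1 ✓]
218^18 ≡ 20 (mod 361)  [q = 19: ≢ 1 ✓]
The check at q = 2 fails, so 218 generates a proper subgroup.

No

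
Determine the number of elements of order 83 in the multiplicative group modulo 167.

82

φ(167) = 167 − 1 = 166 = 2 · 83.
(Z/167Z)^× is cyclic (|G| = 166); a cyclic group of order m has exactly φ(d) elements of each order d | m, and none otherwise.
83 | 166, and φ(83) = 83 − 1 = 82.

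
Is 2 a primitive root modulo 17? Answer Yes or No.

No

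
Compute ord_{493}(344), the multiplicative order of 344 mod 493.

By Lagrange's theorem, ord_493(344) divides φ(493) = φ(17·29) = (17−1)·(29−1) = 16·28 = 448 = 2^6 · 7.
Divisors of 448: 1, 2, 4, 7, 8, 14, 16, 28, 32, 56, 64, 112, 224, 448.
Compute 344^d (mod 493) for the divisors d until we hit 1:
344^1 ≡ 344 (mod 493)
344^2 ≡ 16 (mod 493)
344^4 ≡ 256 (mod 493)
344^7 ≡ 30 (mod 493)
344^8 ≡ 460 (mod 493)
344^14 ≡ 407 (mod 493)
344^16 ≡ 103 (mod 493)
344^28 ≡ 1 (mod 493) ✓
Hence ord(344) = 28.

28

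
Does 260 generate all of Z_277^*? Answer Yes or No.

φ(277) = 277 − 1 = 276 = 2^2 · 3 · 23.
260 is a primitive root mod 277 iff 260^(φ(277)/q) ≢ 1 for every prime q | φ(277), i.e. q ∈ {2, 3, 23}.
260^138 ≡ 276 (mod 277)  [q = 2: ≢ 1 ✓]
260^92 ≡ 116 (mod 277)  [q = 3: ≢ 1 ✓]
260^12 ≡ 201 (mod 277)  [q = 23: ≢ 1 ✓]
Every test exponent gives a nontrivial residue, hence 260 generates the full group.

Yes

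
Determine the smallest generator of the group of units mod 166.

5

φ(166) = φ(2)·φ(83) = 1·82 = 82 = 2 · 41.
g is a primitive root iff g^(82/q) ≢ 1 (mod 166) for each prime q ∈ {2, 41}.
g = 2: gcd(2, 166) = 2 > 1, not a unit — skip.
g = 3: 3^41 ≡ 1 — hits 1, so not a primitive root.
g = 4: gcd(4, 166) = 2 > 1, not a unit — skip.
g = 5: 5^41 ≡ 165; 5^2 ≡ 25 — none is 1, so 5 is a primitive root.
So 5 is the smallest generator of (Z/166Z)^×.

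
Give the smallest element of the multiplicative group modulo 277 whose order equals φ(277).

φ(277) = 277 − 1 = 276 = 2^2 · 3 · 23.
g is a primitive root iff g^(276/q) ≢ 1 (mod 277) for each prime q ∈ {2, 3, 23}.
g = 2: 2^138 ≡ 276; 2^92 ≡ 1 — hits 1, so not a primitive root.
g = 3: 3^138 ≡ 1 — hits 1, so not a primitive root.
g = 4: 4^138 ≡ 1 — hits 1, so not a primitive root.
g = 5: 5^138 ≡ 276; 5^92 ≡ 116; 5^12 ≡ 27 — none is 1, so 5 is a primitive root.
The smallest primitive root modulo 277 is 5.

5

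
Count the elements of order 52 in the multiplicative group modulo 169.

φ(169) = φ(13^2) = 13·(13−1) = 156 = 2^2 · 3 · 13.
(Z/169Z)^× is cyclic (|G| = 156); a cyclic group of order m has exactly φ(d) elements of each order d | m, and none otherwise.
52 = 2^2 · 13 divides 156, and φ(52) = 24.

24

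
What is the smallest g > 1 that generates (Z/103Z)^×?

φ(103) = 103 − 1 = 102 = 2 · 3 · 17.
Test candidates g = 2, 3, … against the prime factors q ∈ {2, 3, 17} of φ(103): g is a generator iff g^(102/q) ≢ 1 for every such q.
g = 2: 2^51 ≡ 1 — hits 1, so not a primitive root.
g = 3: 3^51 ≡ 102; 3^34 ≡ 1 — hits 1, so not a primitive root.
g = 4: 4^51 ≡ 1 — hits 1, so not a primitive root.
g = 5: 5^51 ≡ 102; 5^34 ≡ 56; 5^6 ≡ 72 — none is 1, so 5 is a primitive root.
The smallest primitive root modulo 103 is 5.

5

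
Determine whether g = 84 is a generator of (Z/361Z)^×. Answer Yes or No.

No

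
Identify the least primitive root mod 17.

3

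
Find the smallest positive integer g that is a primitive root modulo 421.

φ(421) = 421 − 1 = 420 = 2^2 · 3 · 5 · 7.
g is a primitive root iff g^(420/q) ≢ 1 (mod 421) for each prime q ∈ {2, 3, 5, 7}.
g = 2: 2^210 ≡ 420; 2^140 ≡ 400; 2^84 ≡ 279; 2^60 ≡ 370 — none is 1, so 2 is a primitive root.
So 2 is the smallest generator of (Z/421Z)^×.

2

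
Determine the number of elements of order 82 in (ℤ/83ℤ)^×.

40

φ(83) = 83 − 1 = 82 = 2 · 41.
In a cyclic group of order 82, there are φ(d) elements of order d for each divisor d of 82, and zero for non-divisors.
82 = 2 · 41 divides 82, and φ(82) = 40.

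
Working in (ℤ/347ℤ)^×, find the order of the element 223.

By Lagrange's theorem, ord_347(223) divides φ(347) = 347 − 1 = 346 = 2 · 173.
Divisors of 346: 1, 2, 173, 346.
Compute 223^d (mod 347) for the divisors d until we hit 1:
223^1 ≡ 223 (mod 347)
223^2 ≡ 108 (mod 347)
223^173 ≡ 346 (mod 347)
223^346 ≡ 1 (mod 347) ✓
So ord_347(223) = 346.

346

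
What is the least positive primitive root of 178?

3

φ(178) = φ(2)·φ(89) = 1·88 = 88 = 2^3 · 11.
g is a primitive root iff g^(88/q) ≢ 1 (mod 178) for each prime q ∈ {2, 11}.
g = 2: gcd(2, 178) = 2 > 1, not a unit — skip.
g = 3: 3^44 ≡ 177; 3^8 ≡ 153 — none is 1, so 3 is a primitive root.
The smallest primitive root modulo 178 is 3.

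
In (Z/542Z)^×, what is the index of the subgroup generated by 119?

6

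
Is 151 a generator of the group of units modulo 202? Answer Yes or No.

φ(202) = φ(2)·φ(101) = 1·100 = 100 = 2^2 · 5^2.
Test 151^(100/q) mod 202 for each prime factor q of 100:
151^50 ≡ 201 (mod 202)  [q = 2: ≢ 1 ✓]
151^20 ≡ 185 (mod 202)  [q = 5: ≢ 1 ✓]
None equal 1, so ord_202(151) = 100: 151 is a primitive root.

Yes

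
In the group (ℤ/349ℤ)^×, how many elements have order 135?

0

φ(349) = 349 − 1 = 348 = 2^2 · 3 · 29.
In a cyclic group of order 348, there are φ(d) elements of order d for each divisor d of 348, and zero for non-divisors.
Since 135 ∤ 348, the count is 0.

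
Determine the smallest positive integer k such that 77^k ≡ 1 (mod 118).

58

ord(77) | φ(118) = φ(2)·φ(59) = 1·58 = 58 = 2 · 29.
Divisors of 58: 1, 2, 29, 58.
Compute 77^d (mod 118) for the divisors d until we hit 1:
77^1 ≡ 77 (mod 118)
77^2 ≡ 29 (mod 118)
77^29 ≡ 117 (mod 118)
77^58 ≡ 1 (mod 118) ✓
The smallest such exponent is 58, so the order of 77 is 58.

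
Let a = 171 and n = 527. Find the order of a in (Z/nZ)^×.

5

The order of 171 must divide φ(527) = φ(17·31) = (17−1)·(31−1) = 16·30 = 480 = 2^5 · 3 · 5.
Divisors of 480: 1, 2, 3, 4, 5, 6, 8, 10, 12, 15, 16, 20, 24, 30, 32, 40, 48, 60, 80, 96, 120, 160, 240, 480.
Evaluate successive powers at the divisors of 480:
171^1 ≡ 171 (mod 527)
171^2 ≡ 256 (mod 527)
171^3 ≡ 35 (mod 527)
171^4 ≡ 188 (mod 527)
171^5 ≡ 1 (mod 527) ✓
Hence ord(171) = 5.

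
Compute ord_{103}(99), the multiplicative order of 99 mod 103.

102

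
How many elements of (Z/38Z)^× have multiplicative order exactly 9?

6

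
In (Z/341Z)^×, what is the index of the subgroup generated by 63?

By Lagrange's theorem, ord_341(63) divides φ(341) = φ(11·31) = (11−1)·(31−1) = 10·30 = 300 = 2^2 · 3 · 5^2.
Divisors of 300: 1, 2, 3, 4, 5, 6, 10, 12, 15, 20, 25, 30, 50, 60, 75, 100, 150, 300.
Test each divisor d:
63^1 ≡ 63 (mod 341)
63^2 ≡ 218 (mod 341)
63^3 ≡ 94 (mod 341)
63^4 ≡ 125 (mod 341)
63^5 ≡ 32 (mod 341)
63^6 ≡ 311 (mod 341)
63^10 ≡ 1 (mod 341) ✓
Thus |⟨63⟩| = ord(63) = 10.
[(Z/341Z)^× : ⟨63⟩] = 300/10 = 30.

30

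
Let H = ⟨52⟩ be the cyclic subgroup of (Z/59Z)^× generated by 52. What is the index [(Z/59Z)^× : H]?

1

ord(52) | φ(59) = 59 − 1 = 58 = 2 · 29.
Divisors of 58: 1, 2, 29, 58.
Compute 52^d (mod 59) for the divisors d until we hit 1:
52^1 ≡ 52
52^2 ≡ 49
52^29 ≡ 58
52^58 ≡ 1
The order of 52 is 58, so the subgroup it generates has 58 elements.
[(Z/59Z)^× : ⟨52⟩] = 58/58 = 1.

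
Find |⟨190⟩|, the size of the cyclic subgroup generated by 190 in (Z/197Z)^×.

49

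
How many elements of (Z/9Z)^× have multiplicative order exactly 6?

2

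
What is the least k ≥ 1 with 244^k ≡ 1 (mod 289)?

ord(244) | φ(289) = φ(17^2) = 17·(17−1) = 272 = 2^4 · 17.
Divisors of 272: 1, 2, 4, 8, 16, 17, 34, 68, 136, 272.
Evaluate successive powers at the divisors of 272:
244^1 ≡ 244 (mod 289)
244^2 ≡ 2 (mod 289)
244^4 ≡ 4 (mod 289)
244^8 ≡ 16 (mod 289)
244^16 ≡ 256 (mod 289)
244^17 ≡ 40 (mod 289)
244^34 ≡ 155 (mod 289)
244^68 ≡ 38 (mod 289)
244^136 ≡ 288 (mod 289)
244^272 ≡ 1 (mod 289) ✓
Therefore the multiplicative order of 244 modulo 289 is 272.

272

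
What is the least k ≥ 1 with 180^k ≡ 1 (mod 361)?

171

ord(180) | φ(361) = φ(19^2) = 19·(19−1) = 342 = 2 · 3^2 · 19.
Divisors of 342: 1, 2, 3, 6, 9, 18, 19, 38, 57, 114, 171, 342.
Test each divisor d:
180^1 ≡ 180 (mod 361)
180^2 ≡ 271 (mod 361)
180^3 ≡ 45 (mod 361)
180^6 ≡ 220 (mod 361)
180^9 ≡ 153 (mod 361)
180^18 ≡ 305 (mod 361)
180^19 ≡ 28 (mod 361)
180^38 ≡ 62 (mod 361)
180^57 ≡ 292 (mod 361)
180^114 ≡ 68 (mod 361)
180^171 ≡ 1 (mod 361) ✓
So ord_361(180) = 171.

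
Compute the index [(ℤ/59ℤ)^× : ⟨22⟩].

2

ord(22) | φ(59) = 59 − 1 = 58 = 2 · 29.
Divisors of 58: 1, 2, 29, 58.
Compute 22^d (mod 59) for the divisors d until we hit 1:
22^1 ≡ 22 (mod 59)
22^2 ≡ 12 (mod 59)
22^29 ≡ 1 (mod 59) ✓
So ord_59(22) = 29, hence |⟨22⟩| = 29.
[(Z/59Z)^× : ⟨22⟩] = 58/29 = 2.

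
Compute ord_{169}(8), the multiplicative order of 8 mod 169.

52

ord(8) | φ(169) = φ(13^2) = 13·(13−1) = 156 = 2^2 · 3 · 13.
Divisors of 156: 1, 2, 3, 4, 6, 12, 13, 26, 39, 52, 78, 156.
Compute 8^d (mod 169) for the divisors d until we hit 1:
8^1 ≡ 8 (mod 169)
8^2 ≡ 64 (mod 169)
8^3 ≡ 5 (mod 169)
8^4 ≡ 40 (mod 169)
8^6 ≡ 25 (mod 169)
8^12 ≡ 118 (mod 169)
8^13 ≡ 99 (mod 169)
8^26 ≡ 168 (mod 169)
8^39 ≡ 70 (mod 169)
8^52 ≡ 1 (mod 169) ✓
So ord_169(8) = 52.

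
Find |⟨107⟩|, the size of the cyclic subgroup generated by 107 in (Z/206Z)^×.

51

ord(107) | φ(206) = φ(2)·φ(103) = 1·102 = 102 = 2 · 3 · 17.
Divisors of 102: 1, 2, 3, 6, 17, 34, 51, 102.
Check 107^d mod 206 for each divisor in increasing order:
107^1 ≡ 107 (mod 206)
107^2 ≡ 119 (mod 206)
107^3 ≡ 167 (mod 206)
107^6 ≡ 79 (mod 206)
107^17 ≡ 149 (mod 206)
107^34 ≡ 159 (mod 206)
107^51 ≡ 1 (mod 206) ✓
The smallest such exponent is 51, so the order of 107 is 51.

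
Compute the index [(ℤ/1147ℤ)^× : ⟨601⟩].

12

By Lagrange's theorem, ord_1147(601) divides φ(1147) = φ(31·37) = (31−1)·(37−1) = 30·36 = 1080 = 2^3 · 3^3 · 5.
Divisors of 1080: 1, 2, 3, 4, 5, 6, 8, 9, 10, 12, 15, 18, 20, 24, 27, 30, 36, 40, 45, 54, 60, 72, 90, 108, 120, 135, 180, 216, 270, 360, 540, 1080.
Test each divisor d:
601^1 ≡ 601
601^2 ≡ 1043
601^3 ≡ 581
601^4 ≡ 493
601^5 ≡ 367
601^6 ≡ 343
601^8 ≡ 1032
601^9 ≡ 852
601^10 ≡ 490
601^12 ≡ 655
601^15 ≡ 898
601^18 ≡ 1000
601^20 ≡ 377
601^24 ≡ 47
601^27 ≡ 926
601^30 ≡ 63
601^36 ≡ 963
601^40 ≡ 1048
601^45 ≡ 371
601^54 ≡ 667
601^60 ≡ 528
601^72 ≡ 593
601^90 ≡ 1
The order of 601 is 90, so the subgroup it generates has 90 elements.
[(Z/1147Z)^× : ⟨601⟩] = 1080/90 = 12.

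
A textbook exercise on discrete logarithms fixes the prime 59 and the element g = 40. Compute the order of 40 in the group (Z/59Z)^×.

The order of 40 must divide φ(59) = 59 − 1 = 58 = 2 · 29.
Divisors of 58: 1, 2, 29, 58.
Check 40^d mod 59 for each divisor in increasing order:
40^1 ≡ 40 (mod 59)
40^2 ≡ 7 (mod 59)
40^29 ≡ 58 (mod 59)
40^58 ≡ 1 (mod 59) ✓
So ord_59(40) = 58.

58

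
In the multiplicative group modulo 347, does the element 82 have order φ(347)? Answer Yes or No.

φ(347) = 347 − 1 = 346 = 2 · 173.
It suffices to check that the order of 82 is not a proper divisor of 346: compute 82^(346/q) for q ∈ {2, 173}.
82^173 ≡ 1 (mod 347)  [q = 2: ≡ 1 ✗]
82^2 ≡ 131 (mod 347)  [q = 173: ≢ 1 ✓]
Since 82^173 ≡ 1, the order of 82 divides 173 < 346, so 82 is not a primitive root.

No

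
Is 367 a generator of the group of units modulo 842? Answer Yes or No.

Yes

φ(842) = φ(2)·φ(421) = 1·420 = 420 = 2^2 · 3 · 5 · 7.
Test 367^(420/q) mod 842 for each prime factor q of 420:
367^210 ≡ 841 (mod 842)  [q = 2: ≢ 1 ✓]
367^140 ≡ 821 (mod 842)  [q = 3: ≢ 1 ✓]
367^84 ≡ 775 (mod 842)  [q = 5: ≢ 1 ✓]
367^60 ≡ 75 (mod 842)  [q = 7: ≢ 1 ✓]
Every test exponent gives a nontrivial residue, hence 367 generates the full group.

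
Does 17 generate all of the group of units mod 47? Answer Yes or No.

φ(47) = 47 − 1 = 46 = 2 · 23.
An element g generates (Z/47Z)^× iff g^(46/q) ≢ 1 (mod 47) for each prime q ∈ {2, 23}.
17^23 ≡ 1 (mod 47)  [q = 2: ≡ 1 ✗]
17^2 ≡ 7 (mod 47)  [q = 23: ≢ 1 ✓]
The check at q = 2 fails, so 17 generates a proper subgroup.

No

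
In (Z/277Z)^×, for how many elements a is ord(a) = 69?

φ(277) = 277 − 1 = 276 = 2^2 · 3 · 23.
Since (Z/277Z)^× is cyclic of order 276, the number of elements of order d is φ(d) when d | 276 and 0 otherwise.
69 = 3 · 23 divides 276, and φ(69) = 44.

44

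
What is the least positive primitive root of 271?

φ(271) = 271 − 1 = 270 = 2 · 3^3 · 5.
g is a primitive root iff g^(270/q) ≢ 1 (mod 271) for each prime q ∈ {2, 3, 5}.
g = 2: 2^135 ≡ 1 — hits 1, so not a primitive root.
g = 3: 3^135 ≡ 270; 3^90 ≡ 1 — hits 1, so not a primitive root.
g = 4: 4^135 ≡ 1 — hits 1, so not a primitive root.
g = 5: 5^135 ≡ 1 — hits 1, so not a primitive root.
g = 6: 6^135 ≡ 270; 6^90 ≡ 242; 6^54 ≡ 10 — none is 1, so 6 is a primitive root.
So 6 is the smallest generator of (Z/271Z)^×.

6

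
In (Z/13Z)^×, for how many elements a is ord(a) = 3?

2

φ(13) = 13 − 1 = 12 = 2^2 · 3.
(Z/13Z)^× is cyclic (|G| = 12); a cyclic group of order m has exactly φ(d) elements of each order d | m, and none otherwise.
3 | 12, and φ(3) = 3 − 1 = 2.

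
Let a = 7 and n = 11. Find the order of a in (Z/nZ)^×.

10

The order of 7 must divide φ(11) = 11 − 1 = 10 = 2 · 5.
Divisors of 10: 1, 2, 5, 10.
Check 7^d mod 11 for each divisor in increasing order:
7^1 ≡ 7 (mod 11)
7^2 ≡ 5 (mod 11)
7^5 ≡ 10 (mod 11)
7^10 ≡ 1 (mod 11) ✓
Therefore the multiplicative order of 7 modulo 11 is 10.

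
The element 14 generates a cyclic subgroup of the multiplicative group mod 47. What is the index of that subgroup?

The order of 14 must divide φ(47) = 47 − 1 = 46 = 2 · 23.
Divisors of 46: 1, 2, 23, 46.
Test each divisor d:
14^1 ≡ 14
14^2 ≡ 8
14^23 ≡ 1
Thus |⟨14⟩| = ord(14) = 23.
The index is φ(47) / ord(14) = 46 / 23 = 2.

2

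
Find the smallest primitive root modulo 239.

φ(239) = 239 − 1 = 238 = 2 · 7 · 17.
g is a primitive root iff g^(238/q) ≢ 1 (mod 239) for each prime q ∈ {2, 7, 17}.
g = 2: 2^119 ≡ 1 — hits 1, so not a primitive root.
g = 3: 3^119 ≡ 1 — hits 1, so not a primitive root.
g = 4: 4^119 ≡ 1 — hits 1, so not a primitive root.
g = 5: 5^119 ≡ 1 — hits 1, so not a primitive root.
g = 6: 6^119 ≡ 1 — hits 1, so not a primitive root.
g = 7: 7^119 ≡ 238; 7^34 ≡ 24; 7^14 ≡ 211 — none is 1, so 7 is a primitive root.
Hence the least primitive root of 239 is 7.

7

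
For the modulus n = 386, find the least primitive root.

φ(386) = φ(2)·φ(193) = 1·192 = 192 = 2^6 · 3.
g is a primitive root iff g^(192/q) ≢ 1 (mod 386) for each prime q ∈ {2, 3}.
g = 2: gcd(2, 386) = 2 > 1, not a unit — skip.
g = 3: 3^96 ≡ 1 — hits 1, so not a primitive root.
g = 4: gcd(4, 386) = 2 > 1, not a unit — skip.
g = 5: 5^96 ≡ 385; 5^64 ≡ 277 — none is 1, so 5 is a primitive root.
Hence the least primitive root of 386 is 5.

5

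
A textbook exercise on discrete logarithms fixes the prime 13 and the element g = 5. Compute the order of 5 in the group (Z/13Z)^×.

The order of 5 must divide φ(13) = 13 − 1 = 12 = 2^2 · 3.
Divisors of 12: 1, 2, 3, 4, 6, 12.
Test each divisor d:
5^1 ≡ 5
5^2 ≡ 12
5^3 ≡ 8
5^4 ≡ 1
Therefore the multiplicative order of 5 modulo 13 is 4.

4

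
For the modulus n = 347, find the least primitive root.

φ(347) = 347 − 1 = 346 = 2 · 173.
g is a primitive root iff g^(346/q) ≢ 1 (mod 347) for each prime q ∈ {2, 173}.
g = 2: 2^173 ≡ 346; 2^2 ≡ 4 — none is 1, so 2 is a primitive root.
So 2 is the smallest generator of (Z/347Z)^×.

2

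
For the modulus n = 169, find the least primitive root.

φ(169) = φ(13^2) = 13·(13−1) = 156 = 2^2 · 3 · 13.
Test candidates g = 2, 3, … against the prime factors q ∈ {2, 3, 13} of φ(169): g is a generator iff g^(156/q) ≢ 1 for every such q.
g = 2: 2^78 ≡ 168; 2^52 ≡ 146; 2^12 ≡ 40 — none is 1, so 2 is a primitive root.
Hence the least primitive root of 169 is 2.

2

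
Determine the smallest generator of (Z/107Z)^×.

φ(107) = 107 − 1 = 106 = 2 · 53.
Test candidates g = 2, 3, … against the prime factors q ∈ {2, 53} of φ(107): g is a generator iff g^(106/q) ≢ 1 for every such q.
g = 2: 2^53 ≡ 106; 2^2 ≡ 4 — none is 1, so 2 is a primitive root.
The smallest primitive root modulo 107 is 2.

2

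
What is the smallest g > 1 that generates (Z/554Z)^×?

φ(554) = φ(2)·φ(277) = 1·276 = 276 = 2^2 · 3 · 23.
g is a primitive root iff g^(276/q) ≢ 1 (mod 554) for each prime q ∈ {2, 3, 23}.
g = 2: gcd(2, 554) = 2 > 1, not a unit — skip.
g = 3: 3^138 ≡ 1 — hits 1, so not a primitive root.
g = 4: gcd(4, 554) = 2 > 1, not a unit — skip.
g = 5: 5^138 ≡ 553; 5^92 ≡ 393; 5^12 ≡ 27 — none is 1, so 5 is a primitive root.
So 5 is the smallest generator of (Z/554Z)^×.

5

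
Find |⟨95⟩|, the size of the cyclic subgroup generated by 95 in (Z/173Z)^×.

43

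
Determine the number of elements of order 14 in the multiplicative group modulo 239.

φ(239) = 239 − 1 = 238 = 2 · 7 · 17.
(Z/239Z)^× is cyclic (|G| = 238); a cyclic group of order m has exactly φ(d) elements of each order d | m, and none otherwise.
14 = 2 · 7 divides 238, and φ(14) = 6.

6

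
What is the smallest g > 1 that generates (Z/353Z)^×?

3

φ(353) = 353 − 1 = 352 = 2^5 · 11.
g is a primitive root iff g^(352/q) ≢ 1 (mod 353) for each prime q ∈ {2, 11}.
g = 2: 2^176 ≡ 1 — hits 1, so not a primitive root.
g = 3: 3^176 ≡ 352; 3^32 ≡ 140 — none is 1, so 3 is a primitive root.
So 3 is the smallest generator of (Z/353Z)^×.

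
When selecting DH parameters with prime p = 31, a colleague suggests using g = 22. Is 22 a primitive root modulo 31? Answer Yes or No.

φ(31) = 31 − 1 = 30 = 2 · 3 · 5.
Test 22^(30/q) mod 31 for each prime factor q of 30:
22^15 ≡ 30 (mod 31)  [q = 2: ≢ 1 ✓]
22^10 ≡ 5 (mod 31)  [q = 3: ≢ 1 ✓]
22^6 ≡ 8 (mod 31)  [q = 5: ≢ 1 ✓]
None equal 1, so ord_31(22) = 30: 22 is a primitive root.

Yes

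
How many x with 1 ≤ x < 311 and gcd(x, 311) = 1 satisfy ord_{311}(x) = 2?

1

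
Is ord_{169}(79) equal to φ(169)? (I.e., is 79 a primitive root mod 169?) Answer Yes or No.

No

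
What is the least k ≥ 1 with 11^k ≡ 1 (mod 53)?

26

ord(11) | φ(53) = 53 − 1 = 52 = 2^2 · 13.
Divisors of 52: 1, 2, 4, 13, 26, 52.
Test each divisor d:
11^1 ≡ 11 (mod 53)
11^2 ≡ 15 (mod 53)
11^4 ≡ 13 (mod 53)
11^13 ≡ 52 (mod 53)
11^26 ≡ 1 (mod 53) ✓
The smallest such exponent is 26, so the order of 11 is 26.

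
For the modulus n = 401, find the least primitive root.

3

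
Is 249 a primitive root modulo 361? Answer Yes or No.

Yes

φ(361) = φ(19^2) = 19·(19−1) = 342 = 2 · 3^2 · 19.
It suffices to check that the order of 249 is not a proper divisor of 342: compute 249^(342/q) for q ∈ {2, 3, 19}.
249^171 ≡ 360 (mod 361)  [q = 2: ≢ 1 ✓]
249^114 ≡ 292 (mod 361)  [q = 3: ≢ 1 ✓]
249^18 ≡ 115 (mod 361)  [q = 19: ≢ 1 ✓]
None equal 1, so ord_361(249) = 342: 249 is a primitive root.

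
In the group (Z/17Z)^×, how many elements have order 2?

φ(17) = 17 − 1 = 16 = 2^4.
In a cyclic group of order 16, there are φ(d) elements of order d for each divisor d of 16, and zero for non-divisors.
2 | 16, and φ(2) = 2 − 1 = 1.

1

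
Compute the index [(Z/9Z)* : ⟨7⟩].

ord(7) | φ(9) = φ(3^2) = 3·(3−1) = 6 = 2 · 3.
Divisors of 6: 1, 2, 3, 6.
Compute 7^d (mod 9) for the divisors d until we hit 1:
7^1 ≡ 7
7^2 ≡ 4
7^3 ≡ 1
The order of 7 is 3, so the subgroup it generates has 3 elements.
Index = |(Z/9Z)^×| / |⟨7⟩| = 6 / 3 = 2.

2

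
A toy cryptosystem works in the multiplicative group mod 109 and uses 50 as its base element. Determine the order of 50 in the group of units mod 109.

108

The order of 50 must divide φ(109) = 109 − 1 = 108 = 2^2 · 3^3.
Divisors of 108: 1, 2, 3, 4, 6, 9, 12, 18, 27, 36, 54, 108.
Test each divisor d:
50^1 ≡ 50 (mod 109)
50^2 ≡ 102 (mod 109)
50^3 ≡ 86 (mod 109)
50^4 ≡ 49 (mod 109)
50^6 ≡ 93 (mod 109)
50^9 ≡ 41 (mod 109)
50^12 ≡ 38 (mod 109)
50^18 ≡ 46 (mod 109)
50^27 ≡ 33 (mod 109)
50^36 ≡ 45 (mod 109)
50^54 ≡ 108 (mod 109)
50^108 ≡ 1 (mod 109) ✓
The smallest such exponent is 108, so the order of 50 is 108.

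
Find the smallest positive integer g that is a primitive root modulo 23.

φ(23) = 23 − 1 = 22 = 2 · 11.
Test candidates g = 2, 3, … against the prime factors q ∈ {2, 11} of φ(23): g is a generator iff g^(22/q) ≢ 1 for every such q.
g = 2: 2^11 ≡ 1 — hits 1, so not a primitive root.
g = 3: 3^11 ≡ 1 — hits 1, so not a primitive root.
g = 4: 4^11 ≡ 1 — hits 1, so not a primitive root.
g = 5: 5^11 ≡ 22; 5^2 ≡ 2 — none is 1, so 5 is a primitive root.
So 5 is the smallest generator of (Z/23Z)^×.

5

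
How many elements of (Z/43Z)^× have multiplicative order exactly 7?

6

φ(43) = 43 − 1 = 42 = 2 · 3 · 7.
In a cyclic group of order 42, there are φ(d) elements of order d for each divisor d of 42, and zero for non-divisors.
7 | 42, and φ(7) = 7 − 1 = 6.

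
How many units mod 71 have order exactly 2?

φ(71) = 71 − 1 = 70 = 2 · 5 · 7.
(Z/71Z)^× is cyclic (|G| = 70); a cyclic group of order m has exactly φ(d) elements of each order d | m, and none otherwise.
2 | 70, and φ(2) = 2 − 1 = 1.

1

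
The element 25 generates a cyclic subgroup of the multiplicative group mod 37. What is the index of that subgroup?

ord(25) | φ(37) = 37 − 1 = 36 = 2^2 · 3^2.
Divisors of 36: 1, 2, 3, 4, 6, 9, 12, 18, 36.
Check 25^d mod 37 for each divisor in increasing order:
25^1 ≡ 25 (mod 37)
25^2 ≡ 33 (mod 37)
25^3 ≡ 11 (mod 37)
25^4 ≡ 16 (mod 37)
25^6 ≡ 10 (mod 37)
25^9 ≡ 36 (mod 37)
25^12 ≡ 26 (mod 37)
25^18 ≡ 1 (mod 37) ✓
The order of 25 is 18, so the subgroup it generates has 18 elements.
[(Z/37Z)^× : ⟨25⟩] = 36/18 = 2.

2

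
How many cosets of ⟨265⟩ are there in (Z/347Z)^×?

1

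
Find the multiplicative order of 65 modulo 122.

Since 65 ∈ (Z/122Z)^×, its order divides φ(122) = φ(2)·φ(61) = 1·60 = 60 = 2^2 · 3 · 5.
Divisors of 60: 1, 2, 3, 4, 5, 6, 10, 12, 15, 20, 30, 60.
Check 65^d mod 122 for each divisor in increasing order:
65^1 ≡ 65 (mod 122)
65^2 ≡ 77 (mod 122)
65^3 ≡ 3 (mod 122)
65^4 ≡ 73 (mod 122)
65^5 ≡ 109 (mod 122)
65^6 ≡ 9 (mod 122)
65^10 ≡ 47 (mod 122)
65^12 ≡ 81 (mod 122)
65^15 ≡ 121 (mod 122)
65^20 ≡ 13 (mod 122)
65^30 ≡ 1 (mod 122) ✓
Hence ord(65) = 30.

30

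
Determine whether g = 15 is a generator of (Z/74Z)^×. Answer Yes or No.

Yes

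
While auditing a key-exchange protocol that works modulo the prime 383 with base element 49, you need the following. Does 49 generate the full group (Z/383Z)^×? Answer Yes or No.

No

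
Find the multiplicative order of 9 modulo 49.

21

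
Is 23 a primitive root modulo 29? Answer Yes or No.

φ(29) = 29 − 1 = 28 = 2^2 · 7.
23 is a primitive root mod 29 iff 23^(φ(29)/q) ≢ 1 for every prime q | φ(29), i.e. q ∈ {2, 7}.
23^14 ≡ 1 (mod 29)  [q = 2: ≡ 1 ✗]
23^4 ≡ 20 (mod 29)  [q = 7: ≢ 1 ✓]
Since 23^14 ≡ 1, the order of 23 divides 14 < 28, so 23 is not a primitive root.

No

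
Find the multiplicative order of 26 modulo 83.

41

By Lagrange's theorem, ord_83(26) divides φ(83) = 83 − 1 = 82 = 2 · 41.
Divisors of 82: 1, 2, 41, 82.
Test each divisor d:
26^1 ≡ 26
26^2 ≡ 12
26^41 ≡ 1
Hence ord(26) = 41.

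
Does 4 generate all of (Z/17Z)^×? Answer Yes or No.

φ(17) = 17 − 1 = 16 = 2^4.
It suffices to check that the order of 4 is not a proper divisor of 16: compute 4^(16/q) for q ∈ {2}.
4^8 ≡ 1 (mod 17)  [q = 2: ≡ 1 ✗]
4^8 ≡ 1 shows ord(4) | 8, strictly less than φ(17); not a primitive root.

No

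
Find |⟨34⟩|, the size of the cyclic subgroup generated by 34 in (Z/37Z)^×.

Since 34 ∈ (Z/37Z)^×, its order divides φ(37) = 37 − 1 = 36 = 2^2 · 3^2.
Divisors of 36: 1, 2, 3, 4, 6, 9, 12, 18, 36.
Test each divisor d:
34^1 ≡ 34 (mod 37)
34^2 ≡ 9 (mod 37)
34^3 ≡ 10 (mod 37)
34^4 ≡ 7 (mod 37)
34^6 ≡ 26 (mod 37)
34^9 ≡ 1 (mod 37) ✓
The smallest such exponent is 9, so the order of 34 is 9.

9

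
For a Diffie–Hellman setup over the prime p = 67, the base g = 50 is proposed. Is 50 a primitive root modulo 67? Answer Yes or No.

Yes

φ(67) = 67 − 1 = 66 = 2 · 3 · 11.
It suffices to check that the order of 50 is not a proper divisor of 66: compute 50^(66/q) for q ∈ {2, 3, 11}.
50^33 ≡ 66 (mod 67)  [q = 2: ≢ 1 ✓]
50^22 ≡ 37 (mod 67)  [q = 3: ≢ 1 ✓]
50^6 ≡ 15 (mod 67)  [q = 11: ≢ 1 ✓]
None equal 1, so ord_67(50) = 66: 50 is a primitive root.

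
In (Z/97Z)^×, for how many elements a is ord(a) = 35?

φ(97) = 97 − 1 = 96 = 2^5 · 3.
In a cyclic group of order 96, there are φ(d) elements of order d for each divisor d of 96, and zero for non-divisors.
Since 35 ∤ 96, the count is 0.

0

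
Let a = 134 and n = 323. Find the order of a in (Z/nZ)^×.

Since 134 ∈ (Z/323Z)^×, its order divides φ(323) = φ(17·19) = (17−1)·(19−1) = 16·18 = 288 = 2^5 · 3^2.
Divisors of 288: 1, 2, 3, 4, 6, 8, 9, 12, 16, 18, 24, 32, 36, 48, 72, 96, 144, 288.
Evaluate successive powers at the divisors of 288:
134^1 ≡ 134 (mod 323)
134^2 ≡ 191 (mod 323)
134^3 ≡ 77 (mod 323)
134^4 ≡ 305 (mod 323)
134^6 ≡ 115 (mod 323)
134^8 ≡ 1 (mod 323) ✓
The smallest such exponent is 8, so the order of 134 is 8.

8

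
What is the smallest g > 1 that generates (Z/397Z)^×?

5

φ(397) = 397 − 1 = 396 = 2^2 · 3^2 · 11.
g is a primitive root iff g^(396/q) ≢ 1 (mod 397) for each prime q ∈ {2, 3, 11}.
g = 2: 2^198 ≡ 396; 2^132 ≡ 1 — hits 1, so not a primitive root.
g = 3: 3^198 ≡ 1 — hits 1, so not a primitive root.
g = 4: 4^198 ≡ 1 — hits 1, so not a primitive root.
g = 5: 5^198 ≡ 396; 5^132 ≡ 362; 5^36 ≡ 290 — none is 1, so 5 is a primitive root.
So 5 is the smallest generator of (Z/397Z)^×.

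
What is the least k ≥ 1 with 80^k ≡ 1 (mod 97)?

96

ord(80) | φ(97) = 97 − 1 = 96 = 2^5 · 3.
Divisors of 96: 1, 2, 3, 4, 6, 8, 12, 16, 24, 32, 48, 96.
Check 80^d mod 97 for each divisor in increasing order:
80^1 ≡ 80 (mod 97)
80^2 ≡ 95 (mod 97)
80^3 ≡ 34 (mod 97)
80^4 ≡ 4 (mod 97)
80^6 ≡ 89 (mod 97)
80^8 ≡ 16 (mod 97)
80^12 ≡ 64 (mod 97)
80^16 ≡ 62 (mod 97)
80^24 ≡ 22 (mod 97)
80^32 ≡ 61 (mod 97)
80^48 ≡ 96 (mod 97)
80^96 ≡ 1 (mod 97) ✓
Therefore the multiplicative order of 80 modulo 97 is 96.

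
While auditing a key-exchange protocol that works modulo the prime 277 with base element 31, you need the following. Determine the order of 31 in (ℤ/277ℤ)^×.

Since 31 ∈ (Z/277Z)^×, its order divides φ(277) = 277 − 1 = 276 = 2^2 · 3 · 23.
Divisors of 276: 1, 2, 3, 4, 6, 12, 23, 46, 69, 92, 138, 276.
Test each divisor d:
31^1 ≡ 31
31^2 ≡ 130
31^3 ≡ 152
31^4 ≡ 3
31^6 ≡ 113
31^12 ≡ 27
31^23 ≡ 95
31^46 ≡ 161
31^69 ≡ 60
31^92 ≡ 160
31^138 ≡ 276
31^276 ≡ 1
Hence ord(31) = 276.

276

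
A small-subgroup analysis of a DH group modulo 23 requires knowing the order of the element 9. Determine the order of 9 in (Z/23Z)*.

11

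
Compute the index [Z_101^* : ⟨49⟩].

2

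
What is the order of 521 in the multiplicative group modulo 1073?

18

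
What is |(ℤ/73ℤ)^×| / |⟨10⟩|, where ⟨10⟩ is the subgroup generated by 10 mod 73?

By Lagrange's theorem, ord_73(10) divides φ(73) = 73 − 1 = 72 = 2^3 · 3^2.
Divisors of 72: 1, 2, 3, 4, 6, 8, 9, 12, 18, 24, 36, 72.
Evaluate successive powers at the divisors of 72:
10^1 ≡ 10 (mod 73)
10^2 ≡ 27 (mod 73)
10^3 ≡ 51 (mod 73)
10^4 ≡ 72 (mod 73)
10^6 ≡ 46 (mod 73)
10^8 ≡ 1 (mod 73) ✓
So ord_73(10) = 8, hence |⟨10⟩| = 8.
[(Z/73Z)^× : ⟨10⟩] = 72/8 = 9.

9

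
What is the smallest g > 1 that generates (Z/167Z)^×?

φ(167) = 167 − 1 = 166 = 2 · 83.
Test candidates g = 2, 3, … against the prime factors q ∈ {2, 83} of φ(167): g is a generator iff g^(166/q) ≢ 1 for every such q.
g = 2: 2^83 ≡ 1 — hits 1, so not a primitive root.
g = 3: 3^83 ≡ 1 — hits 1, so not a primitive root.
g = 4: 4^83 ≡ 1 — hits 1, so not a primitive root.
g = 5: 5^83 ≡ 166; 5^2 ≡ 25 — none is 1, so 5 is a primitive root.
So 5 is the smallest generator of (Z/167Z)^×.

5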